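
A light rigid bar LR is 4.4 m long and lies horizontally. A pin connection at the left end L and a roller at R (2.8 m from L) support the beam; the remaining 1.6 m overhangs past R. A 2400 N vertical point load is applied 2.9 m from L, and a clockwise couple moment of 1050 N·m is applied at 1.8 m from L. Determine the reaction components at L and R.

L_x = 0, L_y = -460.7 N, R_y = 2861 N

Moments about L: R_y·2.8 − 2400·2.9 − 1050 = 0 → R_y = 8010/2.8 = 2860.71 ≈ 2861 N.
ΣF_y = 0: L_y + 2860.71 − 2400 = 0 → L_y = -460.7 N.
ΣF_x = 0: no horizontal applied forces, so L_x = 0.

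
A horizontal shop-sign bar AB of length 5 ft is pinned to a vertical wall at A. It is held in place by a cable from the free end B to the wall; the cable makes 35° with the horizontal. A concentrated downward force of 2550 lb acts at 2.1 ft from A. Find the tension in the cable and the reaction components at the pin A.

T = 1867 lb, A_x = 1530 lb, A_y = 1479 lb

ΣM about A: T·sin35°·5 − 2550·2.1 = 0 → T = 5355/(5·0.573576) = 1867.23 ≈ 1867 lb.
ΣF_x = 0: A_x − T·cos35° = 0 → A_x = 1867.23 × 0.819152 = 1530 lb.
ΣF_y = 0: A_y + T·sin35° − 2550 = 0 → A_y = 2550 − 1867.23 × 0.573576 = 1479 lb.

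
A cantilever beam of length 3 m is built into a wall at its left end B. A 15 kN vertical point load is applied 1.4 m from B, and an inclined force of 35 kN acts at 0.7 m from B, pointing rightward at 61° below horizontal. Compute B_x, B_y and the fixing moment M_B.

B_x = -16.97 kN, B_y = 45.61 kN, M_B = 42.43 kN·m

ΣF_x = 0: B_x + 35·cos61° = 0 → B_x = -16.97 kN.
ΣF_y = 0: B_y − 15 − 35·sin61° = 0 → B_y = 45.61 kN.
ΣM about B: M_B − 15·1.4 − 35·sin61°·0.7 = 0 → M_B = 42.43 kN·m.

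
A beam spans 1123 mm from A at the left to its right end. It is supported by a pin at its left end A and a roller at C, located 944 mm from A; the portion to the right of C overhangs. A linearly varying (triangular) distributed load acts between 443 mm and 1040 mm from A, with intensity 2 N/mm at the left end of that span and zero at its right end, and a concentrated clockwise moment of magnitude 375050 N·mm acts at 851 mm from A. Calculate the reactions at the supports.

Resultant of the triangular load: ½ × 2 × 597 = 597 N, acting at 642 mm from A (one-third of the span from the peak).
ΣM about A: C_y·944 − (½·2·597)·642 − 375050 = 0 → C_y = 758324/944 = 803.309 ≈ 803.3 N.
ΣF_y = 0: A_y + 803.309 − ½·2·597 = 0 → A_y = -206.3 N.
ΣF_x = 0: no horizontal applied forces, so A_x = 0.

A_x = 0, A_y = -206.3 N, C_y = 803.3 N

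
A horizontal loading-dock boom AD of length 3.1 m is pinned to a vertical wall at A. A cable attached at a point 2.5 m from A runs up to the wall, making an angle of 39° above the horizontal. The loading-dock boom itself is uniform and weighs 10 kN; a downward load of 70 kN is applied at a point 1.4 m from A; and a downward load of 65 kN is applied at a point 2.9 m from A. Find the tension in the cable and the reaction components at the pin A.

ΣM about A: T·sin39°·2.5 − 10·1.55 − 70·1.4 − 65·2.9 = 0 → T = 302/(2.5·0.62932) = 191.953 ≈ 192.0 kN.
ΣF_x = 0: A_x − T·cos39° = 0 → A_x = 191.953 × 0.777146 = 149.2 kN.
ΣF_y = 0: A_y + T·sin39° − 10 − 70 − 65 = 0 → A_y = 145 − 191.953 × 0.62932 = 24.20 kN.

T = 192.0 kN, A_x = 149.2 kN, A_y = 24.20 kN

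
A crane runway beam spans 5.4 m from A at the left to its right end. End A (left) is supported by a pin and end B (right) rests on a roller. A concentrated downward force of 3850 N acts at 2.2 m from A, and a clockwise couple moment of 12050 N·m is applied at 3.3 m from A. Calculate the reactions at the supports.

A_x = 0, A_y = 50.00 N, B_y = 3800 N

ΣM about A: B_y·5.4 − 3850·2.2 − 12050 = 0 → B_y = 20520/5.4 = 3800 N.
ΣF_y = 0: A_y + 3800 − 3850 = 0 → A_y = 50.00 N.
ΣF_x = 0: no horizontal applied forces, so A_x = 0.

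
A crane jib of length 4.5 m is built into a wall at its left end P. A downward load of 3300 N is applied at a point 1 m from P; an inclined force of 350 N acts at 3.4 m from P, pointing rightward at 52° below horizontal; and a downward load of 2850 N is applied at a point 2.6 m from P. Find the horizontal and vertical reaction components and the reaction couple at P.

ΣF_x = 0: P_x + 350·cos52° = 0 → P_x = -215.5 N.
ΣF_y = 0: P_y − 3300 − 350·sin52° − 2850 = 0 → P_y = 6426 N.
ΣM about P: M_P − 3300·1 − 350·sin52°·3.4 − 2850·2.6 = 0 → M_P = 11650 N·m.

P_x = -215.5 N, P_y = 6426 N, M_P = 11650 N·m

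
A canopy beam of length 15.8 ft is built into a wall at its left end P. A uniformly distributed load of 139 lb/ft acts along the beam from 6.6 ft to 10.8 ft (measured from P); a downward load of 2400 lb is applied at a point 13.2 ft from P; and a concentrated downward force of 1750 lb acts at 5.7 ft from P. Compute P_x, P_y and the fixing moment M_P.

Resultant of the distributed load: 139 × 4.2 = 583.8 lb at 8.7 ft from P.
ΣF_x = 0: P_x = 0.
ΣF_y = 0: P_y − 139·4.2 − 2400 − 1750 = 0 → P_y = 4734 lb.
ΣM about P: M_P − (139·4.2)·8.7 − 2400·13.2 − 1750·5.7 = 0 → M_P = 46730 lb·ft.

P_x = 0, P_y = 4734 lb, M_P = 46730 lb·ft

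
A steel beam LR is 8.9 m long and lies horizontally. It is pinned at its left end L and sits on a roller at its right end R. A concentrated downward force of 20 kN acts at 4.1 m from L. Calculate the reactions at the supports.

Taking moments about L: R_y·8.9 − 20·4.1 = 0 → R_y = 82/8.9 = 9.21348 ≈ 9.213 kN.
ΣF_y = 0: L_y + 9.21348 − 20 = 0 → L_y = 10.79 kN.
ΣF_x = 0: no horizontal applied forces, so L_x = 0.

L_x = 0, L_y = 10.79 kN, R_y = 9.213 kN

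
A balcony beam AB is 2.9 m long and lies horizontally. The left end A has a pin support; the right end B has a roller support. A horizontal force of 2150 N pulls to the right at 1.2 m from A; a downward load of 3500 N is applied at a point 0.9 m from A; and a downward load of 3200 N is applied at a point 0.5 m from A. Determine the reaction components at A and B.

Moments about A: B_y·2.9 − 3500·0.9 − 3200·0.5 = 0 → B_y = 4750/2.9 = 1637.93 ≈ 1638 N.
ΣF_y = 0: A_y + 1637.93 − 3500 − 3200 = 0 → A_y = 5062 N.
ΣF_x = 0: A_x + 2150 = 0 → A_x = -2150 N.

A_x = -2150 N, A_y = 5062 N, B_y = 1638 N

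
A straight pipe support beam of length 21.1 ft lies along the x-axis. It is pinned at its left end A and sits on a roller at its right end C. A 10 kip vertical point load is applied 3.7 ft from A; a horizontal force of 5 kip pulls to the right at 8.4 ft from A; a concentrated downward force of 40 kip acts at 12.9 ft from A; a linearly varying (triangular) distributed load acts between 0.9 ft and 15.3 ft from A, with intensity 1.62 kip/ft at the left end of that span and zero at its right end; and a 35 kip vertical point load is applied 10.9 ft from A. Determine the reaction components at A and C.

Resultant of the triangular load: ½ × 1.62 × 14.4 = 11.664 kip, acting at 5.7 ft from A (one-third of the span from the peak).
Moments about A: C_y·21.1 − 10·3.7 − 40·12.9 − (½·1.62·14.4)·5.7 − 35·10.9 = 0 → C_y = 1000.9848/21.1 = 47.44 kip.
ΣF_y = 0: A_y + 47.44 − 10 − 40 − ½·1.62·14.4 − 35 = 0 → A_y = 49.22 kip.
ΣF_x = 0: A_x + 5 = 0 → A_x = -5.000 kip.

A_x = -5.000 kip, A_y = 49.22 kip, C_y = 47.44 kip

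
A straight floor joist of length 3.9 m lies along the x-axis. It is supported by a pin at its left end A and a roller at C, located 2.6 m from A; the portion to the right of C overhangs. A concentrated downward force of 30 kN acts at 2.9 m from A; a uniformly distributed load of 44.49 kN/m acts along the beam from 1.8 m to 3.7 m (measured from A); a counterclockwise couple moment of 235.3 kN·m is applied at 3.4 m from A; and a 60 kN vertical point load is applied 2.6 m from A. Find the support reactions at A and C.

Resultant of the distributed load: 44.49 × 1.9 = 84.531 kN at 2.75 m from A.
ΣM about A: C_y·2.6 − 30·2.9 − (44.49·1.9)·2.75 + 235.3 − 60·2.6 = 0 → C_y = 240.16025/2.6 = 92.3693 ≈ 92.37 kN.
ΣF_y = 0: A_y + 92.3693 − 30 − 44.49·1.9 − 60 = 0 → A_y = 82.16 kN.
ΣF_x = 0: no horizontal applied forces, so A_x = 0.

A_x = 0, A_y = 82.16 kN, C_y = 92.37 kN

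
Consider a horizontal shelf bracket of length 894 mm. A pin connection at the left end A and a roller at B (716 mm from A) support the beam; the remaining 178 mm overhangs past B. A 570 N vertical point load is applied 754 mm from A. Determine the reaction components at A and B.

A_x = 0, A_y = -30.25 N, B_y = 600.3 N

ΣM about A: B_y·716 − 570·754 = 0 → B_y = 429780/716 = 600.251 ≈ 600.3 N.
ΣF_y = 0: A_y + 600.251 − 570 = 0 → A_y = -30.25 N.
ΣF_x = 0: no horizontal applied forces, so A_x = 0.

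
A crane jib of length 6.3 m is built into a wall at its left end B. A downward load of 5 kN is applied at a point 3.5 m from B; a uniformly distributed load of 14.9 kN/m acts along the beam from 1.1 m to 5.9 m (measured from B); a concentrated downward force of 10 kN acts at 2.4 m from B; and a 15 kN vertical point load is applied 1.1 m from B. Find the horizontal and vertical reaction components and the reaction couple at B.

B_x = 0, B_y = 101.5 kN, M_B = 308.3 kN·m

Resultant of the distributed load: 14.9 × 4.8 = 71.52 kN at 3.5 m from B.
ΣF_x = 0: B_x = 0.
ΣF_y = 0: B_y − 5 − 14.9·4.8 − 10 − 15 = 0 → B_y = 101.5 kN.
ΣM about B: M_B − 5·3.5 − (14.9·4.8)·3.5 − 10·2.4 − 15·1.1 = 0 → M_B = 308.3 kN·m.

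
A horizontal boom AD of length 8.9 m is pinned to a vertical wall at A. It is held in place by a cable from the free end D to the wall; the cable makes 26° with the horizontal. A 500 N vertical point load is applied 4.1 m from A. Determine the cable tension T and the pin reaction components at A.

ΣM about A: T·sin26°·8.9 − 500·4.1 = 0 → T = 2050/(8.9·0.438371) = 525.439 ≈ 525.4 N.
ΣF_x = 0: A_x − T·cos26° = 0 → A_x = 525.439 × 0.898794 = 472.3 N.
ΣF_y = 0: A_y + T·sin26° − 500 = 0 → A_y = 500 − 525.439 × 0.438371 = 269.7 N.

T = 525.4 N, A_x = 472.3 N, A_y = 269.7 N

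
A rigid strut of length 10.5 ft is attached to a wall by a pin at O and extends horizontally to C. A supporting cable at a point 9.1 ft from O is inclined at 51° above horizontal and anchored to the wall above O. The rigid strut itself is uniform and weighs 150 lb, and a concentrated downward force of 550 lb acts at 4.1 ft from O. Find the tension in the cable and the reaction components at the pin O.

ΣM about O: T·sin51°·9.1 − 150·5.25 − 550·4.1 = 0 → T = 3042.5/(9.1·0.777146) = 430.216 ≈ 430.2 lb.
ΣF_x = 0: O_x − T·cos51° = 0 → O_x = 430.216 × 0.62932 = 270.7 lb.
ΣF_y = 0: O_y + T·sin51° − 150 − 550 = 0 → O_y = 700 − 430.216 × 0.777146 = 365.7 lb.

T = 430.2 lb, O_x = 270.7 lb, O_y = 365.7 lb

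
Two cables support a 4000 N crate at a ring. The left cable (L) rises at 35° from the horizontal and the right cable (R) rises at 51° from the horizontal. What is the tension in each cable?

ΣF_x = 0: −T_L·cos35° + T_R·cos51° = 0 → T_R = 1.30165·T_L.
ΣF_y = 0: T_L·sin35° + T_R·sin51° = 4000.
Substitute: T_L·(0.573576 + 1.30165·0.777146) = 4000 → T_L = 2523.42 ≈ 2523 N.
Then T_R = 1.30165 × 2523.42 = 3285 N.

T_L = 2523 N, T_R = 3285 N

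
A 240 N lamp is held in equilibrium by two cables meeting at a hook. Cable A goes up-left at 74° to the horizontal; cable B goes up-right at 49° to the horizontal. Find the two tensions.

ΣF_x = 0: −T_A·cos74° + T_B·cos49° = 0 → T_B = 0.420141·T_A.
ΣF_y = 0: T_A·sin74° + T_B·sin49° = 240.
Substitute: T_A·(0.961262 + 0.420141·0.75471) = 240 → T_A = 187.743 ≈ 187.7 N.
Then T_B = 0.420141 × 187.743 = 78.88 N.

T_A = 187.7 N, T_B = 78.88 N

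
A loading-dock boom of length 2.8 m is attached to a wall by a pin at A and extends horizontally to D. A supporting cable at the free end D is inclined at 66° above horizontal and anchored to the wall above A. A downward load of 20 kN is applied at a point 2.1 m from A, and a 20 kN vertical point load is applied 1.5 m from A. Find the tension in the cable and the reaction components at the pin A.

ΣM about A: T·sin66°·2.8 − 20·2.1 − 20·1.5 = 0 → T = 72/(2.8·0.913545) = 28.1478 ≈ 28.15 kN.
ΣF_x = 0: A_x − T·cos66° = 0 → A_x = 28.1478 × 0.406737 = 11.45 kN.
ΣF_y = 0: A_y + T·sin66° − 20 − 20 = 0 → A_y = 40 − 28.1478 × 0.913545 = 14.29 kN.

T = 28.15 kN, A_x = 11.45 kN, A_y = 14.29 kN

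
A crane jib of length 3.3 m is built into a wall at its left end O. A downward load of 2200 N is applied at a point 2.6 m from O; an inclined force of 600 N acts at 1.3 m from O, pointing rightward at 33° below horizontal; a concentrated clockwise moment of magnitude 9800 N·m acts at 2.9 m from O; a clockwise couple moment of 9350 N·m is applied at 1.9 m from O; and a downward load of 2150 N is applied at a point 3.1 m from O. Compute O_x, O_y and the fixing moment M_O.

ΣF_x = 0: O_x + 600·cos33° = 0 → O_x = -503.2 N.
ΣF_y = 0: O_y − 2200 − 600·sin33° − 2150 = 0 → O_y = 4677 N.
ΣM about O: M_O − 2200·2.6 − 600·sin33°·1.3 − 9800 − 9350 − 2150·3.1 = 0 → M_O = 31960 N·m.

O_x = -503.2 N, O_y = 4677 N, M_O = 31960 N·m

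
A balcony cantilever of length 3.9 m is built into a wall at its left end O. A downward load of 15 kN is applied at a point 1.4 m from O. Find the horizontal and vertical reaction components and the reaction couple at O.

O_x = 0, O_y = 15.00 kN, M_O = 21.00 kN·m

ΣF_x = 0: O_x = 0.
ΣF_y = 0: O_y − 15 = 0 → O_y = 15.00 kN.
ΣM about O: M_O − 15·1.4 = 0 → M_O = 21.00 kN·m.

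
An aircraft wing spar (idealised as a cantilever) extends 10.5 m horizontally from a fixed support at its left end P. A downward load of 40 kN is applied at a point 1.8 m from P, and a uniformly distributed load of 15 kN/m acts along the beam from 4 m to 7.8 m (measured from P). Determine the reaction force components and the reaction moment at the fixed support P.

P_x = 0, P_y = 97.00 kN, M_P = 408.3 kN·m

Resultant of the distributed load: 15 × 3.8 = 57 kN at 5.9 m from P.
ΣF_x = 0: P_x = 0.
ΣF_y = 0: P_y − 40 − 15·3.8 = 0 → P_y = 97.00 kN.
ΣM about P: M_P − 40·1.8 − (15·3.8)·5.9 = 0 → M_P = 408.3 kN·m.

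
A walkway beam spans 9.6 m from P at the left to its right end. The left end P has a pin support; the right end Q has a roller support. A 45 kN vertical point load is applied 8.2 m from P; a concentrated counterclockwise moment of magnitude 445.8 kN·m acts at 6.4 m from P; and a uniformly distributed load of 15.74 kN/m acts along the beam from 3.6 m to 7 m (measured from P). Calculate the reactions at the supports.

Resultant of the distributed load: 15.74 × 3.4 = 53.516 kN at 5.3 m from P.
ΣM about P: Q_y·9.6 − 45·8.2 + 445.8 − (15.74·3.4)·5.3 = 0 → Q_y = 206.8348/9.6 = 21.5453 ≈ 21.55 kN.
ΣF_y = 0: P_y + 21.5453 − 45 − 15.74·3.4 = 0 → P_y = 76.97 kN.
ΣF_x = 0: no horizontal applied forces, so P_x = 0.

P_x = 0, P_y = 76.97 kN, Q_y = 21.55 kN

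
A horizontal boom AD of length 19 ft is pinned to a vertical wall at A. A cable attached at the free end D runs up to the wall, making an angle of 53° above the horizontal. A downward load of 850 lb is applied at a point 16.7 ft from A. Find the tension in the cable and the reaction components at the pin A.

ΣM about A: T·sin53°·19 − 850·16.7 = 0 → T = 14195/(19·0.798636) = 935.477 ≈ 935.5 lb.
ΣF_x = 0: A_x − T·cos53° = 0 → A_x = 935.477 × 0.601815 = 563.0 lb.
ΣF_y = 0: A_y + T·sin53° − 850 = 0 → A_y = 850 − 935.477 × 0.798636 = 102.9 lb.

T = 935.5 lb, A_x = 563.0 lb, A_y = 102.9 lb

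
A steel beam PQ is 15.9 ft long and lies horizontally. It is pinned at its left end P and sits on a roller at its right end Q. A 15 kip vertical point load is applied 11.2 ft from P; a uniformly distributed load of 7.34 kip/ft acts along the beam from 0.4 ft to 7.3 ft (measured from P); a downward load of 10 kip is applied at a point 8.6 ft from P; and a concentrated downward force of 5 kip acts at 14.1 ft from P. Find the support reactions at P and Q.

Resultant of the distributed load: 7.34 × 6.9 = 50.646 kip at 3.85 ft from P.
Taking moments about P: Q_y·15.9 − 15·11.2 − (7.34·6.9)·3.85 − 10·8.6 − 5·14.1 = 0 → Q_y = 519.4871/15.9 = 32.6721 ≈ 32.67 kip.
ΣF_y = 0: P_y + 32.6721 − 15 − 7.34·6.9 − 10 − 5 = 0 → P_y = 47.97 kip.
ΣF_x = 0: no horizontal applied forces, so P_x = 0.

P_x = 0, P_y = 47.97 kip, Q_y = 32.67 kip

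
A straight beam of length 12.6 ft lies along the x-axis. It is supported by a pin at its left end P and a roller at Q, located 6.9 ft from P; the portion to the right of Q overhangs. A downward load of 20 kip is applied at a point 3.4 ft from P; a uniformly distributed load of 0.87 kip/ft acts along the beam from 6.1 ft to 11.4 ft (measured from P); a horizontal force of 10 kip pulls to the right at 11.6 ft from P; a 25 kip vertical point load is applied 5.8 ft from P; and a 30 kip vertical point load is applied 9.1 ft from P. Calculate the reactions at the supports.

Resultant of the distributed load: 0.87 × 5.3 = 4.611 kip at 8.75 ft from P.
Taking moments about P: Q_y·6.9 − 20·3.4 − (0.87·5.3)·8.75 − 25·5.8 − 30·9.1 = 0 → Q_y = 526.34625/6.9 = 76.2821 ≈ 76.28 kip.
ΣF_y = 0: P_y + 76.2821 − 20 − 0.87·5.3 − 25 − 30 = 0 → P_y = 3.329 kip.
ΣF_x = 0: P_x + 10 = 0 → P_x = -10.00 kip.

P_x = -10.00 kip, P_y = 3.329 kip, Q_y = 76.28 kip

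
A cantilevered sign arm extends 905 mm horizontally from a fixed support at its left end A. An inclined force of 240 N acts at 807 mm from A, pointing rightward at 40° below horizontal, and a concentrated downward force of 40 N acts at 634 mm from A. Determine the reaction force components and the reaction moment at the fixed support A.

ΣF_x = 0: A_x + 240·cos40° = 0 → A_x = -183.9 N.
ΣF_y = 0: A_y − 240·sin40° − 40 = 0 → A_y = 194.3 N.
ΣM about A: M_A − 240·sin40°·807 − 40·634 = 0 → M_A = 149900 N·mm.

A_x = -183.9 N, A_y = 194.3 N, M_A = 149900 N·mm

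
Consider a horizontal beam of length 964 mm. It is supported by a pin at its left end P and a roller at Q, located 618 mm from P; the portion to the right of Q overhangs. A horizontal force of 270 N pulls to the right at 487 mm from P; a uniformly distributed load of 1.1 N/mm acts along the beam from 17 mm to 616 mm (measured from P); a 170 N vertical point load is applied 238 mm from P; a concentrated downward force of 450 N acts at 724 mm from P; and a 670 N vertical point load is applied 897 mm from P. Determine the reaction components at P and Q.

Resultant of the distributed load: 1.1 × 599 = 658.9 N at 316.5 mm from P.
Taking moments about P: Q_y·618 − (1.1·599)·316.5 − 170·238 − 450·724 − 670·897 = 0 → Q_y = 1175791.85/618 = 1902.58 ≈ 1903 N.
ΣF_y = 0: P_y + 1902.58 − 1.1·599 − 170 − 450 − 670 = 0 → P_y = 46.32 N.
ΣF_x = 0: P_x + 270 = 0 → P_x = -270.0 N.

P_x = -270.0 N, P_y = 46.32 N, Q_y = 1903 N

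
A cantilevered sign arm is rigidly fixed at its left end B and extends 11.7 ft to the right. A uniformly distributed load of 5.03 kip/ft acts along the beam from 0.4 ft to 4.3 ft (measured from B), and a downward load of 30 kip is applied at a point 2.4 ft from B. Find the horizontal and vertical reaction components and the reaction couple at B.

Resultant of the distributed load: 5.03 × 3.9 = 19.617 kip at 2.35 ft from B.
ΣF_x = 0: B_x = 0.
ΣF_y = 0: B_y − 5.03·3.9 − 30 = 0 → B_y = 49.62 kip.
ΣM about B: M_B − (5.03·3.9)·2.35 − 30·2.4 = 0 → M_B = 118.1 kip·ft.

B_x = 0, B_y = 49.62 kip, M_B = 118.1 kip·ft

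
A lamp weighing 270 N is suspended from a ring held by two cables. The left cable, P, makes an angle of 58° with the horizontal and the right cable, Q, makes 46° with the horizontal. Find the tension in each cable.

T_P = 193.3 N, T_Q = 147.5 N

ΣF_x = 0: −T_P·cos58° + T_Q·cos46° = 0 → T_Q = 0.762849·T_P.
ΣF_y = 0: T_P·sin58° + T_Q·sin46° = 270.
Substitute: T_P·(0.848048 + 0.762849·0.71934) = 270 → T_P = 193.3 N.
Then T_Q = 0.762849 × 193.3 = 147.5 N.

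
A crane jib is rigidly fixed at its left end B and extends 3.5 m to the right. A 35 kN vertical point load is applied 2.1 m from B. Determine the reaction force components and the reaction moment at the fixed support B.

B_x = 0, B_y = 35.00 kN, M_B = 73.50 kN·m

ΣF_x = 0: B_x = 0.
ΣF_y = 0: B_y − 35 = 0 → B_y = 35.00 kN.
ΣM about B: M_B − 35·2.1 = 0 → M_B = 73.50 kN·m.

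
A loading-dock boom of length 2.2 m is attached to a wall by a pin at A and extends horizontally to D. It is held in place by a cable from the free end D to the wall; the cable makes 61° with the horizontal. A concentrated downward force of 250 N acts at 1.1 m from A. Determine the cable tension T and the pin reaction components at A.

ΣM about A: T·sin61°·2.2 − 250·1.1 = 0 → T = 275/(2.2·0.87462) = 142.919 ≈ 142.9 N.
ΣF_x = 0: A_x − T·cos61° = 0 → A_x = 142.919 × 0.48481 = 69.29 N.
ΣF_y = 0: A_y + T·sin61° − 250 = 0 → A_y = 250 − 142.919 × 0.87462 = 125.0 N.

T = 142.9 N, A_x = 69.29 N, A_y = 125.0 N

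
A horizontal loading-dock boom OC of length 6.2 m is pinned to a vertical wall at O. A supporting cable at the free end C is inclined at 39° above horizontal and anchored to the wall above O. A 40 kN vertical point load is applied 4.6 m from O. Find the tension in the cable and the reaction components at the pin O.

T = 47.16 kN, O_x = 36.65 kN, O_y = 10.32 kN

ΣM about O: T·sin39°·6.2 − 40·4.6 = 0 → T = 184/(6.2·0.62932) = 47.1579 ≈ 47.16 kN.
ΣF_x = 0: O_x − T·cos39° = 0 → O_x = 47.1579 × 0.777146 = 36.65 kN.
ΣF_y = 0: O_y + T·sin39° − 40 = 0 → O_y = 40 − 47.1579 × 0.62932 = 10.32 kN.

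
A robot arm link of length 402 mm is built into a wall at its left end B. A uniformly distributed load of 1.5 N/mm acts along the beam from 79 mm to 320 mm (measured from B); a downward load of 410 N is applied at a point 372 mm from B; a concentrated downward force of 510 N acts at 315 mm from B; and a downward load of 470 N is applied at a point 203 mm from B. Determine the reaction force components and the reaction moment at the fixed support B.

Resultant of the distributed load: 1.5 × 241 = 361.5 N at 199.5 mm from B.
ΣF_x = 0: B_x = 0.
ΣF_y = 0: B_y − 1.5·241 − 410 − 510 − 470 = 0 → B_y = 1752 N.
ΣM about B: M_B − (1.5·241)·199.5 − 410·372 − 510·315 − 470·203 = 0 → M_B = 480700 N·mm.

B_x = 0, B_y = 1752 N, M_B = 480700 N·mm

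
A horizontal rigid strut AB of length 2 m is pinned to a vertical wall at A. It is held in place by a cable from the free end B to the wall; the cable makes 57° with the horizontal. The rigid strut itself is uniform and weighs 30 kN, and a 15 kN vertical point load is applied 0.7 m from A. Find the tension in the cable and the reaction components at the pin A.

T = 24.15 kN, A_x = 13.15 kN, A_y = 24.75 kN

ΣM about A: T·sin57°·2 − 30·1 − 15·0.7 = 0 → T = 40.5/(2·0.838671) = 24.1453 ≈ 24.15 kN.
ΣF_x = 0: A_x − T·cos57° = 0 → A_x = 24.1453 × 0.544639 = 13.15 kN.
ΣF_y = 0: A_y + T·sin57° − 30 − 15 = 0 → A_y = 45 − 24.1453 × 0.838671 = 24.75 kN.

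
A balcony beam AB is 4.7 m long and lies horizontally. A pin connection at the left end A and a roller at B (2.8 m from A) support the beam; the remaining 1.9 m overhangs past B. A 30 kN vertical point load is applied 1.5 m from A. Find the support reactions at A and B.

ΣM about A: B_y·2.8 − 30·1.5 = 0 → B_y = 45/2.8 = 16.0714 ≈ 16.07 kN.
ΣF_y = 0: A_y + 16.0714 − 30 = 0 → A_y = 13.93 kN.
ΣF_x = 0: no horizontal applied forces, so A_x = 0.

A_x = 0, A_y = 13.93 kN, B_y = 16.07 kN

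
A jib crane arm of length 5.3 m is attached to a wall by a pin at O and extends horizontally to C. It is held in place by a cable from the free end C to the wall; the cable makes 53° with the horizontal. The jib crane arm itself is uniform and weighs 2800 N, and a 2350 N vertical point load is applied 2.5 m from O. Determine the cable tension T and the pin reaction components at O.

ΣM about O: T·sin53°·5.3 − 2800·2.65 − 2350·2.5 = 0 → T = 13295/(5.3·0.798636) = 3140.97 ≈ 3141 N.
ΣF_x = 0: O_x − T·cos53° = 0 → O_x = 3140.97 × 0.601815 = 1890 N.
ΣF_y = 0: O_y + T·sin53° − 2800 − 2350 = 0 → O_y = 5150 − 3140.97 × 0.798636 = 2642 N.

T = 3141 N, O_x = 1890 N, O_y = 2642 N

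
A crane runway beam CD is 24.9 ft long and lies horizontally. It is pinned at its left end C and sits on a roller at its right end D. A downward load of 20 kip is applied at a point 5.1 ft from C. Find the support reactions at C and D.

Moments about C: D_y·24.9 − 20·5.1 = 0 → D_y = 102/24.9 = 4.09639 ≈ 4.096 kip.
ΣF_y = 0: C_y + 4.09639 − 20 = 0 → C_y = 15.90 kip.
ΣF_x = 0: no horizontal applied forces, so C_x = 0.

C_x = 0, C_y = 15.90 kip, D_y = 4.096 kip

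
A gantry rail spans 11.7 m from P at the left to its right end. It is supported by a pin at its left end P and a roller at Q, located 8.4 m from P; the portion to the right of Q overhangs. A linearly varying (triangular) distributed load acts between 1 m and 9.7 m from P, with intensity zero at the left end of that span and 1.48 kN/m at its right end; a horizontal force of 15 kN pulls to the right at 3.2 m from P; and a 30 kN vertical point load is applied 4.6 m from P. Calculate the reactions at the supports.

Resultant of the triangular load: ½ × 1.48 × 8.7 = 6.438 kN, acting at 6.8 m from P (one-third of the span from the peak).
ΣM about P: Q_y·8.4 − (½·1.48·8.7)·6.8 − 30·4.6 = 0 → Q_y = 181.7784/8.4 = 21.6403 ≈ 21.64 kN.
ΣF_y = 0: P_y + 21.6403 − ½·1.48·8.7 − 30 = 0 → P_y = 14.80 kN.
ΣF_x = 0: P_x + 15 = 0 → P_x = -15.00 kN.

P_x = -15.00 kN, P_y = 14.80 kN, Q_y = 21.64 kN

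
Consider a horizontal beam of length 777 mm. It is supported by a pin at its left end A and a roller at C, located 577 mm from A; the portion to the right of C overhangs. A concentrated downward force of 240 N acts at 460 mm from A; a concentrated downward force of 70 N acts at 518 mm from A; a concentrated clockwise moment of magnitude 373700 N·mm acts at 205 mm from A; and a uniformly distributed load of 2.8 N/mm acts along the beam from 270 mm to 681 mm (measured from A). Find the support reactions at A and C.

A_x = 0, A_y = -389.4 N, C_y = 1850 N

Resultant of the distributed load: 2.8 × 411 = 1150.8 N at 475.5 mm from A.
ΣM about A: C_y·577 − 240·460 − 70·518 − 373700 − (2.8·411)·475.5 = 0 → C_y = 1067565.4/577 = 1850.2 ≈ 1850 N.
ΣF_y = 0: A_y + 1850.2 − 240 − 70 − 2.8·411 = 0 → A_y = -389.4 N.
ΣF_x = 0: no horizontal applied forces, so A_x = 0.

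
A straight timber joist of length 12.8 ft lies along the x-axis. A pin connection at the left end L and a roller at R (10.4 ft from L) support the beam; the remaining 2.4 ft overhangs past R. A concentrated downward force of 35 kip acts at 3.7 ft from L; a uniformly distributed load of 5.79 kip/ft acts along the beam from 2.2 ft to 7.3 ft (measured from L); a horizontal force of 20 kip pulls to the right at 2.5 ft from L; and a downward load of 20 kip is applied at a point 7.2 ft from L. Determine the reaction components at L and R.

L_x = -20.00 kip, L_y = 44.74 kip, R_y = 39.78 kip

Resultant of the distributed load: 5.79 × 5.1 = 29.529 kip at 4.75 ft from L.
Moments about L: R_y·10.4 − 35·3.7 − (5.79·5.1)·4.75 − 20·7.2 = 0 → R_y = 413.76275/10.4 = 39.7849 ≈ 39.78 kip.
ΣF_y = 0: L_y + 39.7849 − 35 − 5.79·5.1 − 20 = 0 → L_y = 44.74 kip.
ΣF_x = 0: L_x + 20 = 0 → L_x = -20.00 kip.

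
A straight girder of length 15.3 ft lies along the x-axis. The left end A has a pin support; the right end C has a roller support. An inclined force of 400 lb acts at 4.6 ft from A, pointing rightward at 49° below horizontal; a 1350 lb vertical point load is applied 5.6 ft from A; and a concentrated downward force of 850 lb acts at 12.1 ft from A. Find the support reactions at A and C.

A_x = -262.4 lb, A_y = 1245 lb, C_y = 1257 lb

Moments about A: C_y·15.3 − 400·sin49°·4.6 − 1350·5.6 − 850·12.1 = 0 → C_y = 19233.7/15.3 = 1257.1 ≈ 1257 lb.
ΣF_y = 0: A_y + 1257.1 − 400·sin49° − 1350 − 850 = 0 → A_y = 1245 lb.
ΣF_x = 0: A_x + 400·cos49° = 0 → A_x = -262.4 lb.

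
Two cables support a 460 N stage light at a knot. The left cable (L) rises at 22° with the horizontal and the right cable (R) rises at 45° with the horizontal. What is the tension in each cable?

ΣF_x = 0: −T_L·cos22° + T_R·cos45° = 0 → T_R = 1.31124·T_L.
ΣF_y = 0: T_L·sin22° + T_R·sin45° = 460.
Substitute: T_L·(0.374607 + 1.31124·0.707107) = 460 → T_L = 353.359 ≈ 353.4 N.
Then T_R = 1.31124 × 353.359 = 463.3 N.

T_L = 353.4 N, T_R = 463.3 N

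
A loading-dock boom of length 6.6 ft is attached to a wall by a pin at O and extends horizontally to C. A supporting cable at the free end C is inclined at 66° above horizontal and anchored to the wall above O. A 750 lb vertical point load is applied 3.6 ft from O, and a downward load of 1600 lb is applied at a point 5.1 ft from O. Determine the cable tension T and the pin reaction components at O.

ΣM about O: T·sin66°·6.6 − 750·3.6 − 1600·5.1 = 0 → T = 10860/(6.6·0.913545) = 1801.18 ≈ 1801 lb.
ΣF_x = 0: O_x − T·cos66° = 0 → O_x = 1801.18 × 0.406737 = 732.6 lb.
ΣF_y = 0: O_y + T·sin66° − 750 − 1600 = 0 → O_y = 2350 − 1801.18 × 0.913545 = 704.5 lb.

T = 1801 lb, O_x = 732.6 lb, O_y = 704.5 lb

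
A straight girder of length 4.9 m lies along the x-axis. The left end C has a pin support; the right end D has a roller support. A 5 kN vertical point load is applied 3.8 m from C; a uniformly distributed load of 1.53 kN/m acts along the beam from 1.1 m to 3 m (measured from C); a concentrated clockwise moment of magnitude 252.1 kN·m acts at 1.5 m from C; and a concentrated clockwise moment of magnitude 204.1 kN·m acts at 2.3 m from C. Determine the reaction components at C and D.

Resultant of the distributed load: 1.53 × 1.9 = 2.907 kN at 2.05 m from C.
Moments about C: D_y·4.9 − 5·3.8 − (1.53·1.9)·2.05 − 252.1 − 204.1 = 0 → D_y = 481.15935/4.9 = 98.1958 ≈ 98.20 kN.
ΣF_y = 0: C_y + 98.1958 − 5 − 1.53·1.9 = 0 → C_y = -90.29 kN.
ΣF_x = 0: no horizontal applied forces, so C_x = 0.

C_x = 0, C_y = -90.29 kN, D_y = 98.20 kN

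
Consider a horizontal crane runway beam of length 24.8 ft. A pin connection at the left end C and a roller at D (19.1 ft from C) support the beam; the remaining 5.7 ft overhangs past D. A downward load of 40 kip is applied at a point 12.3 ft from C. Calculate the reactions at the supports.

Taking moments about C: D_y·19.1 − 40·12.3 = 0 → D_y = 492/19.1 = 25.7592 ≈ 25.76 kip.
ΣF_y = 0: C_y + 25.7592 − 40 = 0 → C_y = 14.24 kip.
ΣF_x = 0: no horizontal applied forces, so C_x = 0.

C_x = 0, C_y = 14.24 kip, D_y = 25.76 kip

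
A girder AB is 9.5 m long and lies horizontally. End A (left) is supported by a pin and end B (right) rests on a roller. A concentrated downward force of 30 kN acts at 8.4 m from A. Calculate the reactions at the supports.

ΣM about A: B_y·9.5 − 30·8.4 = 0 → B_y = 252/9.5 = 26.5263 ≈ 26.53 kN.
ΣF_y = 0: A_y + 26.5263 − 30 = 0 → A_y = 3.474 kN.
ΣF_x = 0: no horizontal applied forces, so A_x = 0.

A_x = 0, A_y = 3.474 kN, B_y = 26.53 kN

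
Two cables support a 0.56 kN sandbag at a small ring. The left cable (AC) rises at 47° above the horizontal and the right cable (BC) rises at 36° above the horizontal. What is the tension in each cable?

ΣF_x = 0: −T_AC·cos47° + T_BC·cos36° = 0 → T_BC = 0.842996·T_AC.
ΣF_y = 0: T_AC·sin47° + T_BC·sin36° = 0.56.
Substitute: T_AC·(0.731354 + 0.842996·0.587785) = 0.56 → T_AC = 0.456452 ≈ 0.4565 kN.
Then T_BC = 0.842996 × 0.456452 = 0.3848 kN.

T_AC = 0.4565 kN, T_BC = 0.3848 kN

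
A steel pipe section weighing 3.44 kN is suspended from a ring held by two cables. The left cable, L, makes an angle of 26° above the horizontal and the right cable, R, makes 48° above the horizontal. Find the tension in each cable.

ΣF_x = 0: −T_L·cos26° + T_R·cos48° = 0 → T_R = 1.34323·T_L.
ΣF_y = 0: T_L·sin26° + T_R·sin48° = 3.44.
Substitute: T_L·(0.438371 + 1.34323·0.743145) = 3.44 → T_L = 2.39457 ≈ 2.395 kN.
Then T_R = 1.34323 × 2.39457 = 3.216 kN.

T_L = 2.395 kN, T_R = 3.216 kN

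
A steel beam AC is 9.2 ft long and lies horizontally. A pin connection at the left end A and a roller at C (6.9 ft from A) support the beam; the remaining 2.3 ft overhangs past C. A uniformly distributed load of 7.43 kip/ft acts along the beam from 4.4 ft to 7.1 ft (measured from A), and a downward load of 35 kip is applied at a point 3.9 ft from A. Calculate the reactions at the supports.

Resultant of the distributed load: 7.43 × 2.7 = 20.061 kip at 5.75 ft from A.
Moments about A: C_y·6.9 − (7.43·2.7)·5.75 − 35·3.9 = 0 → C_y = 251.85075/6.9 = 36.5001 ≈ 36.50 kip.
ΣF_y = 0: A_y + 36.5001 − 7.43·2.7 − 35 = 0 → A_y = 18.56 kip.
ΣF_x = 0: no horizontal applied forces, so A_x = 0.

A_x = 0, A_y = 18.56 kip, C_y = 36.50 kip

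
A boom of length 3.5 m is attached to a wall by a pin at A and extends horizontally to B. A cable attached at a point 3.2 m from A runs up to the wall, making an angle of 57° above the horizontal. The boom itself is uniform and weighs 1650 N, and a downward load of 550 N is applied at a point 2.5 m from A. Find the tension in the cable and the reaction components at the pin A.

T = 1588 N, A_x = 865.0 N, A_y = 868.0 N

ΣM about A: T·sin57°·3.2 − 1650·1.75 − 550·2.5 = 0 → T = 4262.5/(3.2·0.838671) = 1588.26 ≈ 1588 N.
ΣF_x = 0: A_x − T·cos57° = 0 → A_x = 1588.26 × 0.544639 = 865.0 N.
ΣF_y = 0: A_y + T·sin57° − 1650 − 550 = 0 → A_y = 2200 − 1588.26 × 0.838671 = 868.0 N.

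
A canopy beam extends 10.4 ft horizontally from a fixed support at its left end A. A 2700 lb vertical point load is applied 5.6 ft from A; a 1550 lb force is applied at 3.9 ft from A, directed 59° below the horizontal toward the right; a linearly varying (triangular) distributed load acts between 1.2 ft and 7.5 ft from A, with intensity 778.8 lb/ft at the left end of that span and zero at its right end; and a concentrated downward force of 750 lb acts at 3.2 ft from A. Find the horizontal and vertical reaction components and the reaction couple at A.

Resultant of the triangular load: ½ × 778.8 × 6.3 = 2453.22 lb, acting at 3.3 ft from A (one-third of the span from the peak).
ΣF_x = 0: A_x + 1550·cos59° = 0 → A_x = -798.3 lb.
ΣF_y = 0: A_y − 2700 − 1550·sin59° − ½·778.8·6.3 − 750 = 0 → A_y = 7232 lb.
ΣM about A: M_A − 2700·5.6 − 1550·sin59°·3.9 − (½·778.8·6.3)·3.3 − 750·3.2 = 0 → M_A = 30800 lb·ft.

A_x = -798.3 lb, A_y = 7232 lb, M_A = 30800 lb·ft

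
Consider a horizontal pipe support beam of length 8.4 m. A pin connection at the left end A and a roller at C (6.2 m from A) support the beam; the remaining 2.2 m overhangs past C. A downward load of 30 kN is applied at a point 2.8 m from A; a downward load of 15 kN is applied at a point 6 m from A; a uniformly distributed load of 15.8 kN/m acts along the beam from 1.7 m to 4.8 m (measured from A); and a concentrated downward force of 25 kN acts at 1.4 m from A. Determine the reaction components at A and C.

A_x = 0, A_y = 59.60 kN, C_y = 59.38 kN

Resultant of the distributed load: 15.8 × 3.1 = 48.98 kN at 3.25 m from A.
ΣM about A: C_y·6.2 − 30·2.8 − 15·6 − (15.8·3.1)·3.25 − 25·1.4 = 0 → C_y = 368.185/6.2 = 59.3847 ≈ 59.38 kN.
ΣF_y = 0: A_y + 59.3847 − 30 − 15 − 15.8·3.1 − 25 = 0 → A_y = 59.60 kN.
ΣF_x = 0: no horizontal applied forces, so A_x = 0.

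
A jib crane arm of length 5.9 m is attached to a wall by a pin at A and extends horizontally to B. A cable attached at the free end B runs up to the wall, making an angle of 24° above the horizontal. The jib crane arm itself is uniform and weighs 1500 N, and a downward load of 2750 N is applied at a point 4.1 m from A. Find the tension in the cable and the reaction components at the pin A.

T = 6542 N, A_x = 5977 N, A_y = 1589 N

ΣM about A: T·sin24°·5.9 − 1500·2.95 − 2750·4.1 = 0 → T = 15700/(5.9·0.406737) = 6542.35 ≈ 6542 N.
ΣF_x = 0: A_x − T·cos24° = 0 → A_x = 6542.35 × 0.913545 = 5977 N.
ΣF_y = 0: A_y + T·sin24° − 1500 − 2750 = 0 → A_y = 4250 − 6542.35 × 0.406737 = 1589 N.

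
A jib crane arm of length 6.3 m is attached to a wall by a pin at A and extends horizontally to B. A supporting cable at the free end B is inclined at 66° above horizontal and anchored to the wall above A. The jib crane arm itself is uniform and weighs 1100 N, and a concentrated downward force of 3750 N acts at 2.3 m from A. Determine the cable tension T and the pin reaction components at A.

ΣM about A: T·sin66°·6.3 − 1100·3.15 − 3750·2.3 = 0 → T = 12090/(6.3·0.913545) = 2100.66 ≈ 2101 N.
ΣF_x = 0: A_x − T·cos66° = 0 → A_x = 2100.66 × 0.406737 = 854.4 N.
ΣF_y = 0: A_y + T·sin66° − 1100 − 3750 = 0 → A_y = 4850 − 2100.66 × 0.913545 = 2931 N.

T = 2101 N, A_x = 854.4 N, A_y = 2931 N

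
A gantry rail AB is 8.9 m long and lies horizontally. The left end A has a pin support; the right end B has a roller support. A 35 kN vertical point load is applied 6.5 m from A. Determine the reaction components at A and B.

A_x = 0, A_y = 9.438 kN, B_y = 25.56 kN

ΣM about A: B_y·8.9 − 35·6.5 = 0 → B_y = 227.5/8.9 = 25.5618 ≈ 25.56 kN.
ΣF_y = 0: A_y + 25.5618 − 35 = 0 → A_y = 9.438 kN.
ΣF_x = 0: no horizontal applied forces, so A_x = 0.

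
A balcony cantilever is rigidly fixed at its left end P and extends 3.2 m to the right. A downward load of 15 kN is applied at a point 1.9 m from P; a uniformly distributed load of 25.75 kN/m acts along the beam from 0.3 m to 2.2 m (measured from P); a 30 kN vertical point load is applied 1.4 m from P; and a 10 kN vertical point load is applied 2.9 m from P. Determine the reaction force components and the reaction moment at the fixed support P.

Resultant of the distributed load: 25.75 × 1.9 = 48.925 kN at 1.25 m from P.
ΣF_x = 0: P_x = 0.
ΣF_y = 0: P_y − 15 − 25.75·1.9 − 30 − 10 = 0 → P_y = 103.9 kN.
ΣM about P: M_P − 15·1.9 − (25.75·1.9)·1.25 − 30·1.4 − 10·2.9 = 0 → M_P = 160.7 kN·m.

P_x = 0, P_y = 103.9 kN, M_P = 160.7 kN·m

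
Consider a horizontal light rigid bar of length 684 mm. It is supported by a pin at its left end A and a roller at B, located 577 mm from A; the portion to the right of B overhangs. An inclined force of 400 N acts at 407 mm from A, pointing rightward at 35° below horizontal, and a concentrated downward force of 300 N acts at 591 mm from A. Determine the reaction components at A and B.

Taking moments about A: B_y·577 − 400·sin35°·407 − 300·591 = 0 → B_y = 270678/577 = 469.113 ≈ 469.1 N.
ΣF_y = 0: A_y + 469.113 − 400·sin35° − 300 = 0 → A_y = 60.32 N.
ΣF_x = 0: A_x + 400·cos35° = 0 → A_x = -327.7 N.

A_x = -327.7 N, A_y = 60.32 N, B_y = 469.1 N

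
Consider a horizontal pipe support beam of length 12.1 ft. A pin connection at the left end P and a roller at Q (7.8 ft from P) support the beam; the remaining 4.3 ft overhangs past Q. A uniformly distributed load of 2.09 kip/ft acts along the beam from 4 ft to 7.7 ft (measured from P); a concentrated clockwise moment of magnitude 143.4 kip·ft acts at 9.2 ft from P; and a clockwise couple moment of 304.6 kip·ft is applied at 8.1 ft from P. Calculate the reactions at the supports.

Resultant of the distributed load: 2.09 × 3.7 = 7.733 kip at 5.85 ft from P.
ΣM about P: Q_y·7.8 − (2.09·3.7)·5.85 − 143.4 − 304.6 = 0 → Q_y = 493.23805/7.8 = 63.2356 ≈ 63.24 kip.
ΣF_y = 0: P_y + 63.2356 − 2.09·3.7 = 0 → P_y = -55.50 kip.
ΣF_x = 0: no horizontal applied forces, so P_x = 0.

P_x = 0, P_y = -55.50 kip, Q_y = 63.24 kip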